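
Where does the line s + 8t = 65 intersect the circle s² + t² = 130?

Express t = (65 − s)/8 and substitute into the circle:
65s² − 130s − 4095 = 0  ⟹  s² − 2s − 63 = 0
s = 9 or s = −7, giving (9, 7) and (−7, 9).

(−7, 9) and (9, 7)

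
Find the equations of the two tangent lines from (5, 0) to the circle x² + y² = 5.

x − 2y = 5 and x + 2y = 5

Write the tangent as mx − y + (0 − m·(5)) = 0 and set its distance from the centre to √5:
(−5m − (0))² = 5(m² + 1)
4m² − 1 = 0, so m = 1/2 or m = −1/2.
Through (5, 0) these give x − 2y = 5 and x + 2y = 5.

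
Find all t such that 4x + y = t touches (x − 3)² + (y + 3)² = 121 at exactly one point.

t = 9 ± 11√17

For a tangent, require d(centre, line) = r = 11.
|4·3 + 1·(−3) − t| / √17 = 11
|t − (9)| = 11√17.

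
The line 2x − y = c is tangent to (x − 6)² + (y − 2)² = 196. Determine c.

c = 10 ± 14√5

Tangency holds when the distance from the centre (6, 2) to the line equals the radius 14:
|2·6 − 1·2 − c| / √5 = 14
|c − (10)| = 14√5.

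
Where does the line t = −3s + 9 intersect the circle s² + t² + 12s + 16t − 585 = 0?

Express t = −3s + 9 and substitute into the circle:
10s² − 90s − 360 = 0  ⟹  s² − 9s − 36 = 0
s = 12 or s = −3, giving (12, −27) and (−3, 18).

(−3, 18) and (12, −27)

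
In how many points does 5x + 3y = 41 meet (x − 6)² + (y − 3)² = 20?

d² = (5·6 + 3·3 − (41))²/34 = 2/17; r² = 20.
Since d² < r², the line cuts the circle twice.

2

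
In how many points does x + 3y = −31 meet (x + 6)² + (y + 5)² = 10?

Centre (−6, −5), r² = 10. Distance² from centre to line = (10)²/10 = 10.
Since d² = r², the line is tangent.

1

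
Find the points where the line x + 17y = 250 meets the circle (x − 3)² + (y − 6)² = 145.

(−5, 15) and (12, 14)

Substitute y = (250 − x)/17:
290x² − 2030x − 17400 = 0  ⟹  x² − 7x − 60 = 0
x = 12 or x = −5, giving (12, 14) and (−5, 15).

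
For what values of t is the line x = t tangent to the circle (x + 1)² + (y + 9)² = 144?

Tangency holds when the distance from the centre (−1, −9) to the line equals the radius 12:
|1·(−1) + 0·(−9) − t| / √1 = 12
|t − (−1)| = 12, so t = 11 or t = −13.

t = −13 or t = 11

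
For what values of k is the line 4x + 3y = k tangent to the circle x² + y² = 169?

k = −65 or k = 65

Tangency holds when the distance from the centre (0, 0) to the line equals the radius 13:
|4·0 + 3·0 − k| / √25 = 13
|k| = 13·5, so k = 65 or k = −65.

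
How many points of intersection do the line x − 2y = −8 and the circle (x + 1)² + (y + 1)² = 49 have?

2

Centre (−1, −1), r² = 49. Distance² from centre to line = (9)²/5 = 81/5.
Since d² < r², the line cuts the circle twice.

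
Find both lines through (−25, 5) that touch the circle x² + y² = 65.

4x + 7y = −65 and x − 8y = −65

A line y − (5) = m(x − (−25)) is tangent when its distance from (0, 0) is √65:
[m·(25) − (−5)]² = 65(m² + 1)
56m² + 25m − 4 = 0, so m = −4/7 or m = 1/8.
Through (−25, 5) these give 4x + 7y = −65 and x − 8y = −65.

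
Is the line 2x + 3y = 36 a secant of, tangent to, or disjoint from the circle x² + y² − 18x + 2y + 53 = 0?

disjoint

Substituting the line into the circle gives 13x² − 318x + 1989 = 0.
Δ = 101124 − 103428 = −2304.
No real roots: the line does not meet the circle.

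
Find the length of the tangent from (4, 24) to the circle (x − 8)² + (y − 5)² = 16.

19

Centre (8, 5), r² = 16. |PO|² = (−4)² + (19)² = 377.
Power of the point: PT² = |PO|² − r² = 361, so PT = 19.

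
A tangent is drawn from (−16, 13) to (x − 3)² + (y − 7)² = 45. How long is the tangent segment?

4√22

Centre (3, 7), r² = 45. |PO|² = (−19)² + (6)² = 397.
By the tangent–radius right angle, tangent length = √(|PO|² − r²) = √352 = 4√22.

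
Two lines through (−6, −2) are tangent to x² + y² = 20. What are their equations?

2x − y = −10 and x + 2y = −10

Write the tangent as mx − y + (−2 − m·(−6)) = 0 and set its distance from the centre to 2√5:
(6m − (2))² = 20(m² + 1)
2m² − 3m − 2 = 0, so m = 2 or m = −1/2.
Through (−6, −2) these give 2x − y = −10 and x + 2y = −10.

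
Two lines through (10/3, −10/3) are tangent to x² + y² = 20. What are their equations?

Let a tangent through (10/3, −10/3) have slope m. Its distance from (0, 0) must equal 2√5:
[m·(−10/3) − (10/3)]² = 20(m² + 1)
2m² − 5m + 2 = 0, so m = 2 or m = 1/2.
With m = 2: 2x − y = 10. With m = 1/2: x − 2y = 10.

2x − y = 10 and x − 2y = 10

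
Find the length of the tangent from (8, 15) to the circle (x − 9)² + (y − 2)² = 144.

√26

Centre (9, 2), r² = 144. |PO|² = (−1)² + (13)² = 170.
By the tangent–radius right angle, tangent length = √(|PO|² − r²) = √26.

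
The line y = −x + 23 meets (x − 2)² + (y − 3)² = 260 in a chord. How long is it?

Express y = −x + 23 and substitute into the circle:
2x² − 44x + 144 = 0  ⟹  x² − 22x + 72 = 0
x = 18 or x = 4, giving (18, 5) and (4, 19).
Chord length = distance between (18, 5) and (4, 19) = √392 = 14√2.

14√2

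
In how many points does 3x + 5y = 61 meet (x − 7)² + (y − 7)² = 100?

Centre (7, 7), r² = 100. Distance² from centre to line = (−5)²/34 = 25/34.
Since d² < r², the line cuts the circle twice.

2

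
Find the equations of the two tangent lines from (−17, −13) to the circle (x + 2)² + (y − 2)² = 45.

Let a tangent through (−17, −13) have slope m. Its distance from (−2, 2) must equal 3√5:
(15m − (15))² = 45(m² + 1)
2m² − 5m + 2 = 0, so m = 2 or m = 1/2.
Through (−17, −13) these give 2x − y = −21 and x − 2y = 9.

2x − y = −21 and x − 2y = 9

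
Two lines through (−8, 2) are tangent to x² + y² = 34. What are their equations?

Write the tangent as mx − y + (2 − m·(−8)) = 0 and set its distance from the centre to √34:
[m·(8) − (−2)]² = 34(m² + 1)
15m² + 16m − 15 = 0, so m = 3/5 or m = −5/3.
Through (−8, 2) these give 3x − 5y = −34 and 5x + 3y = −34.

3x − 5y = −34 and 5x + 3y = −34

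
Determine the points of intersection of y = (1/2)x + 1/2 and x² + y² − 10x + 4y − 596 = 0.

Express y = (1 + x)/2 and substitute into the circle:
5x² − 30x − 2375 = 0  ⟹  x² − 6x − 475 = 0
x = 25 or x = −19, giving (25, 13) and (−19, −9).

(−19, −9) and (25, 13)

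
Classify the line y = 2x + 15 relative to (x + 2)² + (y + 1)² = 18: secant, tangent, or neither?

neither

Substituting the line into the circle gives 5x² + 68x + 242 = 0.
Discriminant = (68)² − 4·5·(242) = −216 < 0.
No real roots: the line does not meet the circle.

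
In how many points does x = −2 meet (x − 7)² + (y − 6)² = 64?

0

d² = (1·7 + 0·6 − (−2))² = 81; r² = 64.
Since d² > r², the line lies outside the circle.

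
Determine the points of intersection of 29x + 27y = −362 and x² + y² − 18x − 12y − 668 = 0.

(−19, 7) and (8, −22)

Express y = (−362 − 29x)/27 and substitute into the circle:
1570x² + 17270x − 238640 = 0  ⟹  x² + 11x − 152 = 0
x = 8 or x = −19, giving (8, −22) and (−19, 7).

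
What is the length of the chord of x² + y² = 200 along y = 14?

4

From the line, y = 14. Substituting:
x² − 4 = 0
x = 2 or x = −2, giving (2, 14) and (−2, 14).
Chord length = distance between (2, 14) and (−2, 14) = √16 = 4.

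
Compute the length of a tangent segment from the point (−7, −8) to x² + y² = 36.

With centre O = (0, 0), |OP|² = 113 and r² = 36.
Power of the point: PT² = |PO|² − r² = 77, so PT = √77.

√77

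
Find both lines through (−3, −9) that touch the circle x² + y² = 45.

Write the tangent as mx − y + (−9 − m·(−3)) = 0 and set its distance from the centre to 3√5:
[m·(3) − (9)]² = 45(m² + 1)
2m² + 3m − 2 = 0, so m = −2 or m = 1/2.
With m = −2: 2x + y = −15. With m = 1/2: x − 2y = 15.

2x + y = −15 and x − 2y = 15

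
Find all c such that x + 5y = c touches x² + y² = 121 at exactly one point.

c = ±11√26

Tangency holds when the distance from the centre (0, 0) to the line equals the radius 11:
|1·0 + 5·0 − c| / √26 = 11
|c| = 11√26.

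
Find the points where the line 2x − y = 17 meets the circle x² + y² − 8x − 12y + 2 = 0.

(9, 1) and (11, 5)

Substitute y = 2x − 17:
5x² − 100x + 495 = 0  ⟹  x² − 20x + 99 = 0
x = 11 or x = 9, giving (11, 5) and (9, 1).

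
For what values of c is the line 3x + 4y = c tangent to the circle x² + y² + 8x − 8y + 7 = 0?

c = −21 or c = 29

The line touches the circle iff its distance from (−4, 4) is 5:
|3·(−4) + 4·4 − c| / √25 = 5
|c − (4)| = 5·5, so c = 29 or c = −21.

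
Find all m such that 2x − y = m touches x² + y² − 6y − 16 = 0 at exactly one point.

The line touches the circle iff its distance from (0, 3) is 5:
|2·0 − 1·3 − m| / √5 = 5
|m − (−3)| = 5√5.

m = −3 ± 5√5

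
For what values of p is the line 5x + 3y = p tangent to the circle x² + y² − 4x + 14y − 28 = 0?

p = −11 ± 9√34

Tangency holds when the distance from the centre (2, −7) to the line equals the radius 9:
|5·2 + 3·(−7) − p| / √34 = 9
|p − (−11)| = 9√34.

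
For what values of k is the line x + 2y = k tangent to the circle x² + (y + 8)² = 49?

For a tangent, require d(centre, line) = r = 7.
|1·0 + 2·(−8) − k| / √5 = 7
|k − (−16)| = 7√5.

k = −16 ± 7√5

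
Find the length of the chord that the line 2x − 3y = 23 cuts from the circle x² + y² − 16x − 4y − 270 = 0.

10√13

The distance from (8, 2) to the line is 13/√13, and r² = 338.
Chord = 2√(r² − d²) = 2·√(325) = 10√13.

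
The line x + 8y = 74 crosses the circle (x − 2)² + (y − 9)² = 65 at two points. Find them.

(−6, 10) and (10, 8)

From the line, y = (74 − x)/8. Substituting:
65x² − 260x − 3900 = 0  ⟹  x² − 4x − 60 = 0
x = 10 or x = −6, giving (10, 8) and (−6, 10).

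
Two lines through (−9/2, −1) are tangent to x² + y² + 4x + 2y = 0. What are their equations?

A line y − (−1) = m(x − (−9/2)) is tangent when its distance from (−2, −1) is √5:
(5/2m − (0))² = 5(m² + 1)
m² − 4 = 0, so m = −2 or m = 2.
With m = −2: 2x + y = −10. With m = 2: 2x − y = −8.

2x + y = −10 and 2x − y = −8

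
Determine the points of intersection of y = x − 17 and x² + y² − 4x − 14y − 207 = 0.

Express y = x − 17 and substitute into the circle:
2x² − 52x + 320 = 0  ⟹  x² − 26x + 160 = 0
x = 16 or x = 10, giving (16, −1) and (10, −7).

(10, −7) and (16, −1)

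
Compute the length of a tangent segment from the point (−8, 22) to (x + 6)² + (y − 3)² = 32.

With centre O = (−6, 3), |OP|² = 365 and r² = 32.
By the tangent–radius right angle, tangent length = √(|PO|² − r²) = √333 = 3√37.

3√37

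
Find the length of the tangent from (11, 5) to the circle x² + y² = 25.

11

With centre O = (0, 0), |OP|² = 146 and r² = 25.
By the tangent–radius right angle, tangent length = √(|PO|² − r²) = √121 = 11.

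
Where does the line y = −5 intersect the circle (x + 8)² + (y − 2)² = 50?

(−9, −5) and (−7, −5)

From the line, y = −5. Substituting:
x² + 16x + 63 = 0
x = −7 or x = −9, giving (−7, −5) and (−9, −5).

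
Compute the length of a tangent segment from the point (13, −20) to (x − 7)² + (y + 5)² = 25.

The centre is (7, −5) and r = 5. The square of the distance from P to the centre is 36 + 225 = 261.
Power of the point: PT² = |PO|² − r² = 236, so PT = 2√59.

2√59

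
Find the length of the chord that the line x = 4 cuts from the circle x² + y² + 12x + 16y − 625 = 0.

50

The line gives x = 4. Substituting into the circle:
y² + 16y − 561 = 0
y = 17 or y = −33, giving (4, 17) and (4, −33).
|(4, 17) − (4, −33)| = √((0)² + (50)²) = 50.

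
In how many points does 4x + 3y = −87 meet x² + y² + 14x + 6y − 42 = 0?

Substituting the line into the circle gives 25x² + 750x + 5625 = 0.
Discriminant = (750)² − 4·25·(5625) = 0.
A repeated root: the line is tangent.

1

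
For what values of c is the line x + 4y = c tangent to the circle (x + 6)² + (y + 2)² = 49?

The line touches the circle iff its distance from (−6, −2) is 7:
|1·(−6) + 4·(−2) − c| / √17 = 7
|c − (−14)| = 7√17.

c = −14 ± 7√17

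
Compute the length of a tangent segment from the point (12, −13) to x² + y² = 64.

Centre (0, 0), r² = 64. |PO|² = (12)² + (−13)² = 313.
Power of the point: PT² = |PO|² − r² = 249, so PT = √249.

√249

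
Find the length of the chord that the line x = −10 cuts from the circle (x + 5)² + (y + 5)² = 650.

50

The distance from (−5, −5) to the line is 5, and r² = 650.
Half the chord is √(r² − d²) = √(625), so the full chord is 50.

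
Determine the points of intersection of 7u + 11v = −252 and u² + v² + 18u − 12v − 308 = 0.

(−25, −7) and (−14, −14)

Substitute v = (−252 − 7u)/11:
170u² + 6630u + 59500 = 0  ⟹  u² + 39u + 350 = 0
u = −14 or u = −25, giving (−14, −14) and (−25, −7).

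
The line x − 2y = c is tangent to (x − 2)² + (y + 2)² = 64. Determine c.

For a tangent, require d(centre, line) = r = 8.
|1·2 − 2·(−2) − c| / √5 = 8
|c − (6)| = 8√5.

c = 6 ± 8√5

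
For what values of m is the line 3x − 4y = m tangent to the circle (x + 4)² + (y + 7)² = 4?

m = 6 or m = 26

For a tangent, require d(centre, line) = r = 2.
|3·(−4) − 4·(−7) − m| / √25 = 2
|m − (16)| = 2·5, so m = 26 or m = 6.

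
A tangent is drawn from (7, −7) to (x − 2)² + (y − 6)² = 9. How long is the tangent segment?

√185

The centre is (2, 6) and r = 3. The square of the distance from P to the centre is 25 + 169 = 194.
The tangent meets the radius at right angles, so tangent² = |PO|² − r² = 194 − 9 = 185.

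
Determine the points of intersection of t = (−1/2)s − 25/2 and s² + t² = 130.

(−7, −9) and (−3, −11)

Substitute t = (−25 − s)/2:
5s² + 50s + 105 = 0  ⟹  s² + 10s + 21 = 0
s = −3 or s = −7, giving (−3, −11) and (−7, −9).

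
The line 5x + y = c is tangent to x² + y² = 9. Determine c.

c = ±3√26

Tangency holds when the distance from the centre (0, 0) to the line equals the radius 3:
|5·0 + 1·0 − c| / √26 = 3
|c| = 3√26.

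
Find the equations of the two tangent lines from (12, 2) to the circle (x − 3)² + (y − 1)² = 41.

A line y − (2) = m(x − (12)) is tangent when its distance from (3, 1) is √41:
(−9m − (−1))² = 41(m² + 1)
20m² − 9m − 20 = 0, so m = 5/4 or m = −4/5.
Through (12, 2) these give 5x − 4y = 52 and 4x + 5y = 58.

5x − 4y = 52 and 4x + 5y = 58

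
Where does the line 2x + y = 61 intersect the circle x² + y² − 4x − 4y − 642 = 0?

From the line, y = −2x + 61. Substituting:
5x² − 240x + 2835 = 0  ⟹  x² − 48x + 567 = 0
x = 27 or x = 21, giving (27, 7) and (21, 19).

(21, 19) and (27, 7)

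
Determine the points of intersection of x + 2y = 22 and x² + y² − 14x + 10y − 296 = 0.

(−2, 12) and (26, −2)

From the line, y = (22 − x)/2. Substituting:
5x² − 120x − 260 = 0  ⟹  x² − 24x − 52 = 0
x = 26 or x = −2, giving (26, −2) and (−2, 12).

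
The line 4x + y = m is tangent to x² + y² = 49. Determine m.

Tangency holds when the distance from the centre (0, 0) to the line equals the radius 7:
|4·0 + 1·0 − m| / √17 = 7
|m| = 7√17.

m = ±7√17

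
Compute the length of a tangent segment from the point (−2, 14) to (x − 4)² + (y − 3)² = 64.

√93

Centre (4, 3), r² = 64. |PO|² = (−6)² + (11)² = 157.
Power of the point: PT² = |PO|² − r² = 93, so PT = √93.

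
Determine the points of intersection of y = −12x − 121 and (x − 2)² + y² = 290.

Substitute y = −12x − 121:
145x² + 2900x + 14355 = 0  ⟹  x² + 20x + 99 = 0
x = −9 or x = −11, giving (−9, −13) and (−11, 11).

(−11, 11) and (−9, −13)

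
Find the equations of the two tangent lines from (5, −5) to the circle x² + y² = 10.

Write the tangent as mx − y + (−5 − m·(5)) = 0 and set its distance from the centre to √10:
(−5m − (5))² = 10(m² + 1)
3m² + 10m + 3 = 0, so m = −3 or m = −1/3.
Through (5, −5) these give 3x + y = 10 and x + 3y = −10.

3x + y = 10 and x + 3y = −10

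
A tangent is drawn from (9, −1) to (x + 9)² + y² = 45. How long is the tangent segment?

With centre O = (−9, 0), |OP|² = 325 and r² = 45.
Power of the point: PT² = |PO|² − r² = 280, so PT = 2√70.

2√70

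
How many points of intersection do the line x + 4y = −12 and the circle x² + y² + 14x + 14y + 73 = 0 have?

Centre (−7, −7), r² = 25. Distance² from centre to line = (−23)²/17 = 529/17.
Since d² > r², the line lies outside the circle.

0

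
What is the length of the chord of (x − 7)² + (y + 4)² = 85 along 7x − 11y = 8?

Centre (7, −4), r² = 85. Perpendicular distance d from centre to line = |85| / √170 = 85/√170.
Half the chord is √(r² − d²) = √(85/2), so the full chord is √170.

√170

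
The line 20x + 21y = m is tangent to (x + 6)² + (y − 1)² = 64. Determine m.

m = −331 or m = 133

For a tangent, require d(centre, line) = r = 8.
|20·(−6) + 21·1 − m| / √841 = 8
|m − (−99)| = 8·29, so m = 133 or m = −331.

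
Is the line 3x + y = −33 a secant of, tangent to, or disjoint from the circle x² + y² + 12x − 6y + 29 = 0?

Substituting the line into the circle gives 10x² + 228x + 1316 = 0.
Discriminant = (228)² − 4·10·(1316) = −656 < 0.
No real roots: the line does not meet the circle.

disjoint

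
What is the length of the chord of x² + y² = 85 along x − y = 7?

11√2

From the line, y = x − 7. Substituting:
2x² − 14x − 36 = 0  ⟹  x² − 7x − 18 = 0
x = 9 or x = −2, giving (9, 2) and (−2, −9).
|(9, 2) − (−2, −9)| = √((11)² + (11)²) = 11√2.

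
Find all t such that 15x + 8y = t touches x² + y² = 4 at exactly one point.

t = −34 or t = 34

The line touches the circle iff its distance from (0, 0) is 2:
|15·0 + 8·0 − t| / √289 = 2
|t| = 2·17, so t = 34 or t = −34.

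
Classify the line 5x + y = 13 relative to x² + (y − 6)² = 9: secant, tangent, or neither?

Substituting the line into the circle gives 26x² − 70x + 40 = 0.
Discriminant = (−70)² − 4·26·(40) = 740 > 0.
Two real roots: the line is a secant.

secant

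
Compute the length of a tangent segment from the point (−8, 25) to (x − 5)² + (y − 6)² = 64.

√466

The centre is (5, 6) and r = 8. The square of the distance from P to the centre is 169 + 361 = 530.
Power of the point: PT² = |PO|² − r² = 466, so PT = √466.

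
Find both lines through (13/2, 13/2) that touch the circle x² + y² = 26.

Let a tangent through (13/2, 13/2) have slope m. Its distance from (0, 0) must equal √26:
[m·(−13/2) − (−13/2)]² = 26(m² + 1)
5m² − 26m + 5 = 0, so m = 5 or m = 1/5.
Through (13/2, 13/2) these give 5x − y = 26 and x − 5y = −26.

5x − y = 26 and x − 5y = −26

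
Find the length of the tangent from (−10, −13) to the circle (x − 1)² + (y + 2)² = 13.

√229

The centre is (1, −2) and r = √13. The square of the distance from P to the centre is 121 + 121 = 242.
The tangent meets the radius at right angles, so tangent² = |PO|² − r² = 242 − 13 = 229.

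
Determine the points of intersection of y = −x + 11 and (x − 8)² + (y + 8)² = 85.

(10, 1) and (17, −6)

From the line, y = −x + 11. Substituting:
2x² − 54x + 340 = 0  ⟹  x² − 27x + 170 = 0
x = 17 or x = 10, giving (17, −6) and (10, 1).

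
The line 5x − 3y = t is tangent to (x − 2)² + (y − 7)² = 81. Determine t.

t = −11 ± 9√34

For a tangent, require d(centre, line) = r = 9.
|5·2 − 3·7 − t| / √34 = 9
|t − (−11)| = 9√34.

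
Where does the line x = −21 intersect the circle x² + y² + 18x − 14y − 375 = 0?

The line gives x = −21. Substituting into the circle:
y² − 14y − 312 = 0
y = 26 or y = −12, giving (−21, 26) and (−21, −12).

(−21, −12) and (−21, 26)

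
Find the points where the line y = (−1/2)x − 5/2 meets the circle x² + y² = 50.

(−7, 1) and (5, −5)

From the line, y = (−5 − x)/2. Substituting:
5x² + 10x − 175 = 0  ⟹  x² + 2x − 35 = 0
x = 5 or x = −7, giving (5, −5) and (−7, 1).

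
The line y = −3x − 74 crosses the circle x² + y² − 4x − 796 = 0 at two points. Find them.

(−26, 4) and (−18, −20)

Express y = −3x − 74 and substitute into the circle:
10x² + 440x + 4680 = 0  ⟹  x² + 44x + 468 = 0
x = −18 or x = −26, giving (−18, −20) and (−26, 4).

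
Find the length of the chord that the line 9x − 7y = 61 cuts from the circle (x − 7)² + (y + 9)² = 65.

The distance from (7, −9) to the line is 65/√130, and r² = 65.
Chord = 2√(r² − d²) = 2·√(65/2) = √130.

√130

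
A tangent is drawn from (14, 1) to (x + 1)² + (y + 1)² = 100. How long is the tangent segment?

√129

The centre is (−1, −1) and r = 10. The square of the distance from P to the centre is 225 + 4 = 229.
Power of the point: PT² = |PO|² − r² = 129, so PT = √129.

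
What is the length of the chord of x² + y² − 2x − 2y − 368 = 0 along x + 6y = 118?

2√37

Express y = (118 − x)/6 and substitute into the circle:
37x² − 296x − 740 = 0  ⟹  x² − 8x − 20 = 0
x = 10 or x = −2, giving (10, 18) and (−2, 20).
|(10, 18) − (−2, 20)| = √((12)² + (−2)²) = 2√37.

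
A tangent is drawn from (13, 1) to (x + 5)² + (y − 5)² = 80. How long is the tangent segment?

With centre O = (−5, 5), |OP|² = 340 and r² = 80.
Power of the point: PT² = |PO|² − r² = 260, so PT = 2√65.

2√65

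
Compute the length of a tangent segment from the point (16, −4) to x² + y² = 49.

√223

With centre O = (0, 0), |OP|² = 272 and r² = 49.
By the tangent–radius right angle, tangent length = √(|PO|² − r²) = √223.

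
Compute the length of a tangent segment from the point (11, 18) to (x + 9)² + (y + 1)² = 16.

Centre (−9, −1), r² = 16. |PO|² = (20)² + (19)² = 761.
By the tangent–radius right angle, tangent length = √(|PO|² − r²) = √745.

√745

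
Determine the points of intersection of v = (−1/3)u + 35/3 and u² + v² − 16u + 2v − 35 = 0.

Substitute v = (35 − u)/3:
10u² − 220u + 1120 = 0  ⟹  u² − 22u + 112 = 0
u = 14 or u = 8, giving (14, 7) and (8, 9).

(8, 9) and (14, 7)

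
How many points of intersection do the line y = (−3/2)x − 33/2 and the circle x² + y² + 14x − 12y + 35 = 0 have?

2

Centre (−7, 6), r² = 50. Distance² from centre to line = (24)²/13 = 576/13.
Since d² < r², the line cuts the circle twice.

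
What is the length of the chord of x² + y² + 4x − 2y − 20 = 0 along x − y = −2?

Substitute y = x + 2:
2x² + 6x − 20 = 0  ⟹  x² + 3x − 10 = 0
x = 2 or x = −5, giving (2, 4) and (−5, −3).
|(2, 4) − (−5, −3)| = √((7)² + (7)²) = 7√2.

7√2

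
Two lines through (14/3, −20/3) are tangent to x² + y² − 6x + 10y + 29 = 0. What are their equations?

x − 2y = 18 and 2x − y = 16

Write the tangent as mx − y + (−20/3 − m·(14/3)) = 0 and set its distance from the centre to √5:
(−5/3m − (5/3))² = 5(m² + 1)
2m² − 5m + 2 = 0, so m = 1/2 or m = 2.
With m = 1/2: x − 2y = 18. With m = 2: 2x − y = 16.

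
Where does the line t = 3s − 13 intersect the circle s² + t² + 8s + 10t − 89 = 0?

Express t = 3s − 13 and substitute into the circle:
10s² − 40s − 50 = 0  ⟹  s² − 4s − 5 = 0
s = 5 or s = −1, giving (5, 2) and (−1, −16).

(−1, −16) and (5, 2)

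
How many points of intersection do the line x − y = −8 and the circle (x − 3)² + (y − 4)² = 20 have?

Substituting the line into the circle gives 2x² + 2x + 5 = 0.
Discriminant = (2)² − 4·2·(5) = −36 < 0.
No real roots: the line does not meet the circle.

0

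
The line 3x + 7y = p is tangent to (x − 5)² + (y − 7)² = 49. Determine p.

p = 64 ± 7√58

Tangency holds when the distance from the centre (5, 7) to the line equals the radius 7:
|3·5 + 7·7 − p| / √58 = 7
|p − (64)| = 7√58.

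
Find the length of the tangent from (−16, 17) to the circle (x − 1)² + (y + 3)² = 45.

2√161

Centre (1, −3), r² = 45. |PO|² = (−17)² + (20)² = 689.
Power of the point: PT² = |PO|² − r² = 644, so PT = 2√161.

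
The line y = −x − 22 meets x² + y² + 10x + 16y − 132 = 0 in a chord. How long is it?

19√2

From the line, y = −x − 22. Substituting:
2x² + 38x = 0  ⟹  x² + 19x = 0
x = 0 or x = −19, giving (0, −22) and (−19, −3).
Chord length = distance between (0, −22) and (−19, −3) = √722 = 19√2.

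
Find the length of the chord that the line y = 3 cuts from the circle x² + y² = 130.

22

From the line, y = 3. Substituting:
x² − 121 = 0
x = 11 or x = −11, giving (11, 3) and (−11, 3).
|(11, 3) − (−11, 3)| = √((22)² + (0)²) = 22.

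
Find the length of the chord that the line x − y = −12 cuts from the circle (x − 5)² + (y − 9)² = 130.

Centre (5, 9), r² = 130. Perpendicular distance d from centre to line = |8| / √2 = 8/√2.
Chord = 2√(r² − d²) = 2·√(98) = 14√2.

14√2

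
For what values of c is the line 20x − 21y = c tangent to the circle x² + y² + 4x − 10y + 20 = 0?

For a tangent, require d(centre, line) = r = 3.
|20·(−2) − 21·5 − c| / √841 = 3
|c − (−145)| = 3·29, so c = −58 or c = −232.

c = −232 or c = −58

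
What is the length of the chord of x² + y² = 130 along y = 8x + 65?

2√65

From the line, y = 8x + 65. Substituting:
65x² + 1040x + 4095 = 0  ⟹  x² + 16x + 63 = 0
x = −7 or x = −9, giving (−7, 9) and (−9, −7).
Chord length = distance between (−7, 9) and (−9, −7) = √260 = 2√65.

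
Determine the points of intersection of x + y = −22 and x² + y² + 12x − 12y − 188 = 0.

(−20, −2) and (−14, −8)

From the line, y = −x − 22. Substituting:
2x² + 68x + 560 = 0  ⟹  x² + 34x + 280 = 0
x = −14 or x = −20, giving (−14, −8) and (−20, −2).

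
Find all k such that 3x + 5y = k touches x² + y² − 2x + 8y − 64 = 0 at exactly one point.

k = −17 ± 9√34

The line touches the circle iff its distance from (1, −4) is 9:
|3·1 + 5·(−4) − k| / √34 = 9
|k − (−17)| = 9√34.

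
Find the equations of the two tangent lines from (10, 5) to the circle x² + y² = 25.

y = 5 and 4x − 3y = 25

Let a tangent through (10, 5) have slope m. Its distance from (0, 0) must equal 5:
[m·(−10) − (−5)]² = 25(m² + 1)
3m² − 4m = 0, so m = 0 or m = 4/3.
Through (10, 5) these give y = 5 and 4x − 3y = 25.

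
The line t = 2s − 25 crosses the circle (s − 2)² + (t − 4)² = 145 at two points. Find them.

(10, −5) and (14, 3)

Substitute t = 2s − 25:
5s² − 120s + 700 = 0  ⟹  s² − 24s + 140 = 0
s = 14 or s = 10, giving (14, 3) and (10, −5).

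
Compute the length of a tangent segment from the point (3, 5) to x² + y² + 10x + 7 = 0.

The centre is (−5, 0) and r = 3√2. The square of the distance from P to the centre is 64 + 25 = 89.
By the tangent–radius right angle, tangent length = √(|PO|² − r²) = √71.

√71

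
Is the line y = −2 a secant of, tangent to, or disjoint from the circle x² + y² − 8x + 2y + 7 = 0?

secant

Substituting the line into the circle gives x² − 8x + 7 = 0.
Δ = 64 − 28 = 36.
Two real roots: the line is a secant.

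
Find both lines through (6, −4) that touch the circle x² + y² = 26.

x − 5y = 26 and 5x + y = 26

A line y − (−4) = m(x − (6)) is tangent when its distance from (0, 0) is √26:
[m·(−6) − (4)]² = 26(m² + 1)
5m² + 24m − 5 = 0, so m = 1/5 or m = −5.
Through (6, −4) these give x − 5y = 26 and 5x + y = 26.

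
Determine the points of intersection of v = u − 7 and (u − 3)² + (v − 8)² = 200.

(1, −6) and (17, 10)

Substitute v = u − 7:
2u² − 36u + 34 = 0  ⟹  u² − 18u + 17 = 0
u = 17 or u = 1, giving (17, 10) and (1, −6).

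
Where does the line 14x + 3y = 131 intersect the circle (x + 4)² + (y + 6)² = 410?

(7, 11) and (13, −17)

Substitute y = (131 − 14x)/3:
205x² − 4100x + 18655 = 0  ⟹  x² − 20x + 91 = 0
x = 13 or x = 7, giving (13, −17) and (7, 11).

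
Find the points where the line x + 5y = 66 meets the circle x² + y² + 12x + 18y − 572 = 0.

(−14, 16) and (11, 11)

Express y = (66 − x)/5 and substitute into the circle:
26x² + 78x − 4004 = 0  ⟹  x² + 3x − 154 = 0
x = 11 or x = −14, giving (11, 11) and (−14, 16).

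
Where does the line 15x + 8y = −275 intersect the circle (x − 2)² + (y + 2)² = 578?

(−21, 5) and (−5, −25)

From the line, y = (−275 − 15x)/8. Substituting:
289x² + 7514x + 30345 = 0  ⟹  x² + 26x + 105 = 0
x = −5 or x = −21, giving (−5, −25) and (−21, 5).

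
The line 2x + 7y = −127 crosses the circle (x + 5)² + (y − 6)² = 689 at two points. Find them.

From the line, y = (−127 − 2x)/7. Substituting:
53x² + 1166x − 3975 = 0  ⟹  x² + 22x − 75 = 0
x = 3 or x = −25, giving (3, −19) and (−25, −11).

(−25, −11) and (3, −19)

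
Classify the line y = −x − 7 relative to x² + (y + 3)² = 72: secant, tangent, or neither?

Substituting the line into the circle gives 2x² + 8x − 56 = 0.
Δ = 64 − (−448) = 512.
Two real roots: the line is a secant.

secant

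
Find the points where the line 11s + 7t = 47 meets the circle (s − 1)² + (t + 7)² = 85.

From the line, t = (47 − 11s)/7. Substituting:
170s² − 2210s + 5100 = 0  ⟹  s² − 13s + 30 = 0
s = 10 or s = 3, giving (10, −9) and (3, 2).

(3, 2) and (10, −9)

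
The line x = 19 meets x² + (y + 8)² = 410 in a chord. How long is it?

14

The line gives x = 19. Substituting into the circle:
y² + 16y + 15 = 0
y = −1 or y = −15, giving (19, −1) and (19, −15).
|(19, −1) − (19, −15)| = √((0)² + (14)²) = 14.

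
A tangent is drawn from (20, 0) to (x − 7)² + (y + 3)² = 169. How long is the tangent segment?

3

Centre (7, −3), r² = 169. |PO|² = (13)² + (3)² = 178.
Power of the point: PT² = |PO|² − r² = 9, so PT = 3.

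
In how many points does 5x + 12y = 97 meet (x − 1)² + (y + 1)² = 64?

Substituting the line into the circle gives 169x² − 1378x + 2809 = 0.
Discriminant = (−1378)² − 4·169·(2809) = 0.
A repeated root: the line is tangent.

1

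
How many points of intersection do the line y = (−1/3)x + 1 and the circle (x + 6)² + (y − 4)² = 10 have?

2

d² = (1·(−6) + 3·4 − (3))²/10 = 9/10; r² = 10.
Since d² < r², the line cuts the circle twice.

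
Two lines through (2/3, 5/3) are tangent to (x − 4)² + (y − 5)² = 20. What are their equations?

A line y − (5/3) = m(x − (2/3)) is tangent when its distance from (4, 5) is 2√5:
(10/3m − (10/3))² = 20(m² + 1)
2m² + 5m + 2 = 0, so m = −2 or m = −1/2.
Through (2/3, 5/3) these give 2x + y = 3 and x + 2y = 4.

2x + y = 3 and x + 2y = 4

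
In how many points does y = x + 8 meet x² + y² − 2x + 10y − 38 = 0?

d² = (1·1 − 1·(−5) − (−8))²/2 = 98; r² = 64.
Since d² > r², the line lies outside the circle.

0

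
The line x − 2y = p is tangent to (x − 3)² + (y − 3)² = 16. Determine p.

p = −3 ± 4√5

The line touches the circle iff its distance from (3, 3) is 4:
|1·3 − 2·3 − p| / √5 = 4
|p − (−3)| = 4√5.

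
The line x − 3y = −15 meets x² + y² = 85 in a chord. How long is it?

5√10

Substitute y = (15 + x)/3:
10x² + 30x − 540 = 0  ⟹  x² + 3x − 54 = 0
x = 6 or x = −9, giving (6, 7) and (−9, 2).
|(6, 7) − (−9, 2)| = √((15)² + (5)²) = 5√10.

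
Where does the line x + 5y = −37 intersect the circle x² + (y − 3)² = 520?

Express y = (−37 − x)/5 and substitute into the circle:
26x² + 104x − 10296 = 0  ⟹  x² + 4x − 396 = 0
x = 18 or x = −22, giving (18, −11) and (−22, −3).

(−22, −3) and (18, −11)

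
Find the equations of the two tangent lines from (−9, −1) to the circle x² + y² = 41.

5x − 4y = −41 and 4x + 5y = −41

Let a tangent through (−9, −1) have slope m. Its distance from (0, 0) must equal √41:
[m·(9) − (1)]² = 41(m² + 1)
20m² − 9m − 20 = 0, so m = 5/4 or m = −4/5.
With m = 5/4: 5x − 4y = −41. With m = −4/5: 4x + 5y = −41.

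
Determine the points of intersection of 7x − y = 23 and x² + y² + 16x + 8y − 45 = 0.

(2, −9) and (3, −2)

Express y = 7x − 23 and substitute into the circle:
50x² − 250x + 300 = 0  ⟹  x² − 5x + 6 = 0
x = 3 or x = 2, giving (3, −2) and (2, −9).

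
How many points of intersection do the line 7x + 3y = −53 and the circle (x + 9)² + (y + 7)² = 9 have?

0

Substituting the line into the circle gives 58x² + 610x + 1672 = 0.
Δ = 372100 − 387904 = −15804.
No real roots: the line does not meet the circle.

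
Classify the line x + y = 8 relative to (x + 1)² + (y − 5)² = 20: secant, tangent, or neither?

secant

d² = (1·(−1) + 1·5 − (8))²/2 = 8; r² = 20.
Since d² < r², the line cuts the circle twice.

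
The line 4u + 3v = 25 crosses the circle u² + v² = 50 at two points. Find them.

From the line, v = (25 − 4u)/3. Substituting:
25u² − 200u + 175 = 0  ⟹  u² − 8u + 7 = 0
u = 7 or u = 1, giving (7, −1) and (1, 7).

(1, 7) and (7, −1)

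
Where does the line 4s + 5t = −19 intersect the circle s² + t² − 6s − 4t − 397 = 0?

(−16, 9) and (14, −15)

From the line, t = (−19 − 4s)/5. Substituting:
41s² + 82s − 9184 = 0  ⟹  s² + 2s − 224 = 0
s = 14 or s = −16, giving (14, −15) and (−16, 9).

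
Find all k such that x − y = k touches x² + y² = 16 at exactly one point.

Tangency holds when the distance from the centre (0, 0) to the line equals the radius 4:
|1·0 − 1·0 − k| / √2 = 4
|k| = 4√2.

k = ±4√2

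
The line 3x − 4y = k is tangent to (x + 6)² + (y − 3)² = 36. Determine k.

Tangency holds when the distance from the centre (−6, 3) to the line equals the radius 6:
|3·(−6) − 4·3 − k| / √25 = 6
|k − (−30)| = 6·5, so k = 0 or k = −60.

k = −60 or k = 0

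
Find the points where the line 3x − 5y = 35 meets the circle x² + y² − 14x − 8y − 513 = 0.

From the line, y = (−35 + 3x)/5. Substituting:
34x² − 680x − 10200 = 0  ⟹  x² − 20x − 300 = 0
x = 30 or x = −10, giving (30, 11) and (−10, −13).

(−10, −13) and (30, 11)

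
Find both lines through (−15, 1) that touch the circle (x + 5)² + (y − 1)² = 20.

Let a tangent through (−15, 1) have slope m. Its distance from (−5, 1) must equal 2√5:
[m·(10) − (0)]² = 20(m² + 1)
4m² − 1 = 0, so m = −1/2 or m = 1/2.
Through (−15, 1) these give x + 2y = −13 and x − 2y = −17.

x + 2y = −13 and x − 2y = −17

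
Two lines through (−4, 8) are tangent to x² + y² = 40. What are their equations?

Write the tangent as mx − y + (8 − m·(−4)) = 0 and set its distance from the centre to 2√10:
[m·(4) − (−8)]² = 40(m² + 1)
3m² − 8m − 3 = 0, so m = −1/3 or m = 3.
With m = −1/3: x + 3y = 20. With m = 3: 3x − y = −20.

x + 3y = 20 and 3x − y = −20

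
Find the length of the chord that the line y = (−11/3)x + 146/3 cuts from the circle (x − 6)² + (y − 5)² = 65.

√130

The distance from (6, 5) to the line is 65/√130, and r² = 65.
Chord = 2√(r² − d²) = 2·√(65/2) = √130.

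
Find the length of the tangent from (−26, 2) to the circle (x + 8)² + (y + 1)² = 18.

With centre O = (−8, −1), |OP|² = 333 and r² = 18.
The tangent meets the radius at right angles, so tangent² = |PO|² − r² = 333 − 18 = 315.

3√35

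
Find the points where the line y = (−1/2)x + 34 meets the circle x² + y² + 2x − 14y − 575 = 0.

From the line, y = (68 − x)/2. Substituting:
5x² − 100x + 420 = 0  ⟹  x² − 20x + 84 = 0
x = 14 or x = 6, giving (14, 27) and (6, 31).

(6, 31) and (14, 27)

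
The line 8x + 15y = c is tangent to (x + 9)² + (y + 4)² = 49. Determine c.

c = −251 or c = −13

For a tangent, require d(centre, line) = r = 7.
|8·(−9) + 15·(−4) − c| / √289 = 7
|c − (−132)| = 7·17, so c = −13 or c = −251.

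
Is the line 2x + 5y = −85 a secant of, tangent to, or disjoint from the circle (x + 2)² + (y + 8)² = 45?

disjoint

d² = (2·(−2) + 5·(−8) − (−85))²/29 = 1681/29; r² = 45.
Since d² > r², the line lies outside the circle.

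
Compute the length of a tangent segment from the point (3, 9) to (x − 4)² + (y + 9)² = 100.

15

The centre is (4, −9) and r = 10. The square of the distance from P to the centre is 1 + 324 = 325.
Power of the point: PT² = |PO|² − r² = 225, so PT = 15.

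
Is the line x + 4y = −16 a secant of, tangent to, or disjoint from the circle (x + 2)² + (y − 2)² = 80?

secant

Substituting the line into the circle gives 17x² + 112x − 640 = 0.
Δ = 12544 − (−43520) = 56064.
Two real roots: the line is a secant.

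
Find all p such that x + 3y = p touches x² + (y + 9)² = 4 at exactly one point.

Tangency holds when the distance from the centre (0, −9) to the line equals the radius 2:
|1·0 + 3·(−9) − p| / √10 = 2
|p − (−27)| = 2√10.

p = −27 ± 2√10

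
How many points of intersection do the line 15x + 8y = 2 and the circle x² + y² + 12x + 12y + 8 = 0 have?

0

Substituting the line into the circle gives 289x² − 732x + 708 = 0.
Discriminant = (−732)² − 4·289·(708) = −282624 < 0.
No real roots: the line does not meet the circle.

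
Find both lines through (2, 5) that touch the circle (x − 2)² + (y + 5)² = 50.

x + y = 7 and x − y = −3

A line y − (5) = m(x − (2)) is tangent when its distance from (2, −5) is 5√2:
[m·(0) − (−10)]² = 50(m² + 1)
m² − 1 = 0, so m = −1 or m = 1.
Through (2, 5) these give x + y = 7 and x − y = −3.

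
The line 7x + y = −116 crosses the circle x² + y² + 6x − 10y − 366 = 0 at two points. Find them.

(−19, 17) and (−15, −11)

Express y = −7x − 116 and substitute into the circle:
50x² + 1700x + 14250 = 0  ⟹  x² + 34x + 285 = 0
x = −15 or x = −19, giving (−15, −11) and (−19, 17).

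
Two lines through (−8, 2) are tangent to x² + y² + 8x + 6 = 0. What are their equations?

Write the tangent as mx − y + (2 − m·(−8)) = 0 and set its distance from the centre to √10:
(4m − (−2))² = 10(m² + 1)
3m² + 8m − 3 = 0, so m = −3 or m = 1/3.
With m = −3: 3x + y = −22. With m = 1/3: x − 3y = −14.

3x + y = −22 and x − 3y = −14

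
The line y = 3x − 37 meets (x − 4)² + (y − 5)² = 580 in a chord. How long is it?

14√10

From the line, y = 3x − 37. Substituting:
10x² − 260x + 1200 = 0  ⟹  x² − 26x + 120 = 0
x = 20 or x = 6, giving (20, 23) and (6, −19).
Chord length = distance between (20, 23) and (6, −19) = √1960 = 14√10.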